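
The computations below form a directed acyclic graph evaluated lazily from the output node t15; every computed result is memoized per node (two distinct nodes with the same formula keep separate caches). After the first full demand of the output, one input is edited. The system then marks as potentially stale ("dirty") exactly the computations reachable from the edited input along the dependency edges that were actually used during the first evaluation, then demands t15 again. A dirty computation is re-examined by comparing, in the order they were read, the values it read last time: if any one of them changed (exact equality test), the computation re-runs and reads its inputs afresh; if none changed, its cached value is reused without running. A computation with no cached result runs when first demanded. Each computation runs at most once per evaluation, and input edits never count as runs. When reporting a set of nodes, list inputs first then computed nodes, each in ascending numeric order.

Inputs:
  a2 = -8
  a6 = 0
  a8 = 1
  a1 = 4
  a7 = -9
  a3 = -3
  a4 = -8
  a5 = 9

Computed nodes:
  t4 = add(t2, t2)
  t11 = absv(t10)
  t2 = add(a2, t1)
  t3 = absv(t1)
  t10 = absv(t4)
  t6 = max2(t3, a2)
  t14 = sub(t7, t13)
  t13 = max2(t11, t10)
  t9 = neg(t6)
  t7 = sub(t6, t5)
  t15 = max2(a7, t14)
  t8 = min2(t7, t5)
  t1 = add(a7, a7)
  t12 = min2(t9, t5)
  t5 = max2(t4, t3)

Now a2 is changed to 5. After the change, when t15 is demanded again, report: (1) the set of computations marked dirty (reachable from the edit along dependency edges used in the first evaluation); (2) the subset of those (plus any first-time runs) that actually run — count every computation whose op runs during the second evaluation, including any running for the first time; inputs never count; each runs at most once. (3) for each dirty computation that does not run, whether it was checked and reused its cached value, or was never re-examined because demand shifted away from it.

First demand of the output computes:
  t1 = add(-9, -9) = -18
  t2 = add(-8, -18) = -26
  t3 = absv(-18) = 18
  t4 = add(-26, -26) = -52
  t5 = max2(-52, 18) = 18
  t6 = max2(18, -8) = 18
  t7 = sub(18, 18) = 0
  t10 = absv(-52) = 52
  t11 = absv(52) = 52
  t13 = max2(52, 52) = 52
  t14 = sub(0, 52) = -52
  t15 = max2(-9, -52) = -9

After the edit, cleaning proceeds:
  t2: a read changed (a2 -8->5) — executes, giving -13.
  t4: a read changed (t2 -26->-13; t2 -26->-13) — executes, giving -26.
  t5: a read changed (t4 -52->-26) — executes, giving 18 — identical to its old value.
  t6: a read changed (a2 -8->5) — executes, giving 18 — identical to its old value.
  t7: dirty, but its reads are unchanged (t6 unchanged, t5 unchanged); cached 0 stands.
  t10: a read changed (t4 -52->-26) — executes, giving 26.
  t11: a read changed (t10 52->26) — executes, giving 26.
  t13: a read changed (t11 52->26; t10 52->26) — executes, giving 26.
  t14: a read changed (t13 52->26) — executes, giving -26.
  t15: a read changed (t14 -52->-26) — executes, giving -9 — identical to its old value.

Note where the cutoff bites: t7 is checked, finds nothing changed, and keeps its cache.

The edit dirties: t2, t4, t5, t6, t7, t10, t11, t13, t14, t15.
9 computations run: t2, t4, t5, t6, t10, t11, t13, t14, t15.
Cache hits after checking: t7.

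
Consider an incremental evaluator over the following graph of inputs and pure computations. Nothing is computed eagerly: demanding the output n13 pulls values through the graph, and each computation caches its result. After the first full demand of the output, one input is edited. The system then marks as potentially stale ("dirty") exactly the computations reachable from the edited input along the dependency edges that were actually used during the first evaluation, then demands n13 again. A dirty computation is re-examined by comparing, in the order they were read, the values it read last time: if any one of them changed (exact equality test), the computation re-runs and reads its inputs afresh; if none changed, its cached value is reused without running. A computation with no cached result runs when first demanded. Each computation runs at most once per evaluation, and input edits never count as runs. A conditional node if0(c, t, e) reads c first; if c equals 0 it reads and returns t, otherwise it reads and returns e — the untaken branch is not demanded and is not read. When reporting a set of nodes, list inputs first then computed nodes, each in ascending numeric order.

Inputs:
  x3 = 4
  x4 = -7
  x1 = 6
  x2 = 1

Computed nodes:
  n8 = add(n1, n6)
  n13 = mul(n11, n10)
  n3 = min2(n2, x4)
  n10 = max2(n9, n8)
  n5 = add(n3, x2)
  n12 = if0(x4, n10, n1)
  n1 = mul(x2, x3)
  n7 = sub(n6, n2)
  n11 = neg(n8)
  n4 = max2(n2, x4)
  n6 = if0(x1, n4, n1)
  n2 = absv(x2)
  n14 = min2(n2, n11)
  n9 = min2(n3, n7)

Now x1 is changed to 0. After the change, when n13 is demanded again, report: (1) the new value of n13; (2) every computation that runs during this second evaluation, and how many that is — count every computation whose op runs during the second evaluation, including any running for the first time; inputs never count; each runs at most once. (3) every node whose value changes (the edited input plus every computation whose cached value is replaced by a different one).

n13 now evaluates to -25.
Run set: n4, n6, n7, n8, n9, n10, n11, n13 (8 run).
Changed values: x1, n6, n7, n8, n10, n11, n13.
The important point: the flipped condition pulls in fresh nodes; n4 runs for the first time.

Initial pass — values computed on the first demand:
  n1 = mul(1, 4) = 4
  n2 = absv(1) = 1
  n3 = min2(1, -7) = -7
  n6 = if0(x1=6 -> else branch n1) = 4
  n7 = sub(4, 1) = 3
  n8 = add(4, 4) = 8
  n9 = min2(-7, 3) = -7
  n10 = max2(-7, 8) = 8
  n11 = neg(8) = -8
  n13 = mul(-8, 8) = -64

Second demand — change propagation:
  n4: newly demanded (no cache) — executes and yields 1.
  n6: re-runs because x1 6->0; new result 1.
  n7: re-runs because n6 4->1; new result 0.
  n8: re-runs because n6 4->1; new result 5.
  n9: re-runs because n7 3->0; new result -7 (unchanged).
  n10: re-runs because n8 8->5; new result 5.
  n11: re-runs because n8 8->5; new result -5.
  n13: re-runs because n11 -8->-5; n10 8->5; new result -25.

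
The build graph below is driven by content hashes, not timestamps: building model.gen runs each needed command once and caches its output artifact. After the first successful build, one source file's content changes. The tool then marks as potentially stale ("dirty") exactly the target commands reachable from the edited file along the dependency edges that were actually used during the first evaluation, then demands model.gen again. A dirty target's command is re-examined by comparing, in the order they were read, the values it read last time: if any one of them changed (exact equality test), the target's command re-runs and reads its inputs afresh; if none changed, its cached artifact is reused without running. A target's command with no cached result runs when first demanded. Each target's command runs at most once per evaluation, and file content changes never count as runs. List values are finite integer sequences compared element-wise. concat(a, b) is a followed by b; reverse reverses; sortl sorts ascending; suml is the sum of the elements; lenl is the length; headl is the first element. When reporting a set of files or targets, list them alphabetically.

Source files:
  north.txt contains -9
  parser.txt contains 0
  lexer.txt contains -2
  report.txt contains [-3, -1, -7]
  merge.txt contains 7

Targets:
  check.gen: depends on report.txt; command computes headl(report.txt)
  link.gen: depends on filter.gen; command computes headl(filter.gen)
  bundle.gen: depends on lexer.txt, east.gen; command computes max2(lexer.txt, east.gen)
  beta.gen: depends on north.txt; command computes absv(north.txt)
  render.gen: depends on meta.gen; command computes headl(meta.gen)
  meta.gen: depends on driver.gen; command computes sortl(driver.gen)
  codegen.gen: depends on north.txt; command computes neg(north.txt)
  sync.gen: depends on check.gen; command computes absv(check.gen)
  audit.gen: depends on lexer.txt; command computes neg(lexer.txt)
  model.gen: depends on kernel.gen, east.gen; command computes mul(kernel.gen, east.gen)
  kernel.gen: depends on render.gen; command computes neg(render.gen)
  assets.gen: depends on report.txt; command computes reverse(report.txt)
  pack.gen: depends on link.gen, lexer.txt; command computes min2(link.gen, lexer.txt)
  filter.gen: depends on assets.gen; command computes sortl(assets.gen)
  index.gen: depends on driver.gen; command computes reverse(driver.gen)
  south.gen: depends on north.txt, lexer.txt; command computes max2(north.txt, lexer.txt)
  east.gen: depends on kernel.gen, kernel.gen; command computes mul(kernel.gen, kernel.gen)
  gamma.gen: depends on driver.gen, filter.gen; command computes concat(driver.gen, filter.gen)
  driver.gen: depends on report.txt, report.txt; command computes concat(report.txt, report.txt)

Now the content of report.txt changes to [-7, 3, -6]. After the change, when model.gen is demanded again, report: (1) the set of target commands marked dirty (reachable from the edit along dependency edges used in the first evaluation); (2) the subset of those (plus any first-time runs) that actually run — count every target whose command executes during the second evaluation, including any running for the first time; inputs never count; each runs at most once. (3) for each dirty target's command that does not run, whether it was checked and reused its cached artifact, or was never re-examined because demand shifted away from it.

Initial pass — values computed on the first demand:
  driver.gen = concat([-3, -1, -7], [-3, -1, -7]) = [-3, -1, -7, -3, -1, -7]
  meta.gen = sortl([-3, -1, -7, -3, -1, -7]) = [-7, -7, -3, -3, -1, -1]
  render.gen = headl([-7, -7, -3, -3, -1, -1]) = -7
  kernel.gen = neg(-7) = 7
  east.gen = mul(7, 7) = 49
  model.gen = mul(7, 49) = 343

Second demand — change propagation:
  driver.gen: re-runs because report.txt [-3, -1, -7]->[-7, 3, -6]; report.txt [-3, -1, -7]->[-7, 3, -6]; new result [-7, 3, -6, -7, 3, -6].
  meta.gen: re-runs because driver.gen [-3, -1, -7, -3, -1, -7]->[-7, 3, -6, -7, 3, -6]; new result [-7, -7, -6, -6, 3, 3].
  render.gen: re-runs because meta.gen [-7, -7, -3, -3, -1, -1]->[-7, -7, -6, -6, 3, 3]; new result -7 (unchanged).
  kernel.gen: re-examined; everything it read last time is the same (render.gen unchanged) — cache 7 kept, no run.
  east.gen: re-examined; everything it read last time is the same (kernel.gen unchanged, kernel.gen unchanged) — cache 49 kept, no run.
  model.gen: re-examined; everything it read last time is the same (kernel.gen unchanged, east.gen unchanged) — cache 343 kept, no run.

The important point: render.gen recomputes to an identical value, and the output ends up unchanged.

Dirty set: driver.gen, east.gen, kernel.gen, meta.gen, model.gen, render.gen.
Run set: driver.gen, meta.gen, render.gen (3 run).
Re-examined without running (cache reused): east.gen, kernel.gen, model.gen.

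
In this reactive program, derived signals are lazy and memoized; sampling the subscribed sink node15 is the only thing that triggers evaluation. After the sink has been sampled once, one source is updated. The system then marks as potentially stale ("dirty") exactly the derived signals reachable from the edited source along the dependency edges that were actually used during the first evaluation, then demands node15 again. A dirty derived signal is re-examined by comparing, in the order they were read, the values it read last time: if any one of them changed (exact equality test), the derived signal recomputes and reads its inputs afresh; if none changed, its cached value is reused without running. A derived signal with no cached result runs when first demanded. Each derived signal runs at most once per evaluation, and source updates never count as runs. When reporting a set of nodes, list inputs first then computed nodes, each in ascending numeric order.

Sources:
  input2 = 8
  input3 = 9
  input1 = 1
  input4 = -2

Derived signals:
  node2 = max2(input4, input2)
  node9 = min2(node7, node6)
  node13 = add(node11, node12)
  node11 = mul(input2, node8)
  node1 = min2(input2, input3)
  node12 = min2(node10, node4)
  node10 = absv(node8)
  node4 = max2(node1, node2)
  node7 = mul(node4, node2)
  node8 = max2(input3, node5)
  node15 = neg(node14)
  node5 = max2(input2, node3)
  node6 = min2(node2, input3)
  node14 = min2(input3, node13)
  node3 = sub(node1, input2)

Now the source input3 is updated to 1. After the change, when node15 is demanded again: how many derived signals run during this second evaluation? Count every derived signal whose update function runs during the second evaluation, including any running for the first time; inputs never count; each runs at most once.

First demand of the output computes:
  node1 = min2(8, 9) = 8
  node2 = max2(-2, 8) = 8
  node3 = sub(8, 8) = 0
  node4 = max2(8, 8) = 8
  node5 = max2(8, 0) = 8
  node8 = max2(9, 8) = 9
  node10 = absv(9) = 9
  node11 = mul(8, 9) = 72
  node12 = min2(9, 8) = 8
  node13 = add(72, 8) = 80
  node14 = min2(9, 80) = 9
  node15 = neg(9) = -9

After the edit, cleaning proceeds:
  node1: a read changed (input3 9->1) — executes, giving 1.
  node3: a read changed (node1 8->1) — executes, giving -7.
  node4: a read changed (node1 8->1) — executes, giving 8 — identical to its old value.
  node5: a read changed (node3 0->-7) — executes, giving 8 — identical to its old value.
  node8: a read changed (input3 9->1) — executes, giving 8.
  node10: a read changed (node8 9->8) — executes, giving 8.
  node11: a read changed (node8 9->8) — executes, giving 64.
  node12: a read changed (node10 9->8) — executes, giving 8 — identical to its old value.
  node13: a read changed (node11 72->64) — executes, giving 72.
  node14: a read changed (input3 9->1; node13 80->72) — executes, giving 1.
  node15: a read changed (node14 9->1) — executes, giving -1.

11 derived signals run: node1, node3, node4, node5, node8, node10, node11, node12, node13, node14, node15.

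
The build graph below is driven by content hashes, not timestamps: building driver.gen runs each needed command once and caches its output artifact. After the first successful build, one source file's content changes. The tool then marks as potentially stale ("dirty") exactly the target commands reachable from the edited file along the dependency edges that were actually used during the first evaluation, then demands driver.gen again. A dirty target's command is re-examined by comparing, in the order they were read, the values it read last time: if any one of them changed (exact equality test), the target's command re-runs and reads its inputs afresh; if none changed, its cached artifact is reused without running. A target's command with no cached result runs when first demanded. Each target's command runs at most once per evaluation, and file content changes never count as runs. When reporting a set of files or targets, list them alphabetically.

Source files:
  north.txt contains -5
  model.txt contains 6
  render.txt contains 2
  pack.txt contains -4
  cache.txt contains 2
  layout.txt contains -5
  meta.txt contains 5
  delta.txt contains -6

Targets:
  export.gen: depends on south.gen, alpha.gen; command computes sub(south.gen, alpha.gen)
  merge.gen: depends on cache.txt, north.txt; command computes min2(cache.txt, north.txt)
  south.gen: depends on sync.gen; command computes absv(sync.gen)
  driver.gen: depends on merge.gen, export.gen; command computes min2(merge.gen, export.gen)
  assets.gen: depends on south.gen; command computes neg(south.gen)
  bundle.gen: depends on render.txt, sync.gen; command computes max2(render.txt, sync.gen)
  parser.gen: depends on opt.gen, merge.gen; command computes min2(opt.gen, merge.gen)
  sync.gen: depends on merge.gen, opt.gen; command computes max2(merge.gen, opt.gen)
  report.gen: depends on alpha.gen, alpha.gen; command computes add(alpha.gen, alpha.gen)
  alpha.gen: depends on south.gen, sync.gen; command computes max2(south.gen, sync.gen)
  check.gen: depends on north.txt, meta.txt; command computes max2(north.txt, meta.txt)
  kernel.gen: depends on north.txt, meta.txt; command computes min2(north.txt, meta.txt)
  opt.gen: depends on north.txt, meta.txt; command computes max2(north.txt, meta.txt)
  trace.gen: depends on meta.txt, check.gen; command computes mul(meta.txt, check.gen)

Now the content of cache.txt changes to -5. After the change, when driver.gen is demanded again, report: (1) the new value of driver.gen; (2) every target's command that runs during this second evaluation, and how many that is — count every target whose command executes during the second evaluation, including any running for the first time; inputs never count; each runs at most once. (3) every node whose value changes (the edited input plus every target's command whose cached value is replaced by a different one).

driver.gen now evaluates to -5.
Run set: merge.gen (1 run).
Changed values: cache.txt.
The important point: merge.gen recomputes to an identical value, and the output ends up unchanged.

Initial pass — values computed on the first demand:
  merge.gen = min2(2, -5) = -5
  opt.gen = max2(-5, 5) = 5
  sync.gen = max2(-5, 5) = 5
  south.gen = absv(5) = 5
  alpha.gen = max2(5, 5) = 5
  export.gen = sub(5, 5) = 0
  driver.gen = min2(-5, 0) = -5

Second demand — change propagation:
  merge.gen: re-runs because cache.txt 2->-5; new result -5 (unchanged).
  sync.gen: re-examined; everything it read last time is the same (merge.gen unchanged, opt.gen unchanged) — cache 5 kept, no run.
  south.gen: re-examined; everything it read last time is the same (sync.gen unchanged) — cache 5 kept, no run.
  alpha.gen: re-examined; everything it read last time is the same (south.gen unchanged, sync.gen unchanged) — cache 5 kept, no run.
  export.gen: re-examined; everything it read last time is the same (south.gen unchanged, alpha.gen unchanged) — cache 0 kept, no run.
  driver.gen: re-examined; everything it read last time is the same (merge.gen unchanged, export.gen unchanged) — cache -5 kept, no run.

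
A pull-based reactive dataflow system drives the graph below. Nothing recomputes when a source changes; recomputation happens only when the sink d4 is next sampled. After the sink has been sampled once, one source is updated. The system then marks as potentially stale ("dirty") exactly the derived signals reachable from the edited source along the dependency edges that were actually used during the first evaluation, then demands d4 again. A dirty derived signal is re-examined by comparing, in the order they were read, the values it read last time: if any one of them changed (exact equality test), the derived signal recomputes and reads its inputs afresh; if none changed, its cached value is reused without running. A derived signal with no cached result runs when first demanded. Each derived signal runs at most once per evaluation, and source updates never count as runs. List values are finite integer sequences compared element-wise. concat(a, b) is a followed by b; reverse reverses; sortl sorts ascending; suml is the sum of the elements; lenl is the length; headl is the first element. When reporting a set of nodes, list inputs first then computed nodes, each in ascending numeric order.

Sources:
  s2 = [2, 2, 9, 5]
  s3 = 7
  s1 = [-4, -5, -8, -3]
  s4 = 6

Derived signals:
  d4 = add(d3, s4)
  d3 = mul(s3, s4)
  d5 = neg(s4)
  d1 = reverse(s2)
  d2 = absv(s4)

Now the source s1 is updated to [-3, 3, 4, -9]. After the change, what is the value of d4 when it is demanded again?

New value of d4: 48.
Key observation: s1 is never demanded by the output, so the edit triggers no recomputation at all.

First evaluation (everything demanded from the output):
  d3 = mul(7, 6) = 42
  d4 = add(42, 6) = 48

Propagation after the edit:
  s1 feeds no computation that the output demands — nothing is marked dirty and nothing runs.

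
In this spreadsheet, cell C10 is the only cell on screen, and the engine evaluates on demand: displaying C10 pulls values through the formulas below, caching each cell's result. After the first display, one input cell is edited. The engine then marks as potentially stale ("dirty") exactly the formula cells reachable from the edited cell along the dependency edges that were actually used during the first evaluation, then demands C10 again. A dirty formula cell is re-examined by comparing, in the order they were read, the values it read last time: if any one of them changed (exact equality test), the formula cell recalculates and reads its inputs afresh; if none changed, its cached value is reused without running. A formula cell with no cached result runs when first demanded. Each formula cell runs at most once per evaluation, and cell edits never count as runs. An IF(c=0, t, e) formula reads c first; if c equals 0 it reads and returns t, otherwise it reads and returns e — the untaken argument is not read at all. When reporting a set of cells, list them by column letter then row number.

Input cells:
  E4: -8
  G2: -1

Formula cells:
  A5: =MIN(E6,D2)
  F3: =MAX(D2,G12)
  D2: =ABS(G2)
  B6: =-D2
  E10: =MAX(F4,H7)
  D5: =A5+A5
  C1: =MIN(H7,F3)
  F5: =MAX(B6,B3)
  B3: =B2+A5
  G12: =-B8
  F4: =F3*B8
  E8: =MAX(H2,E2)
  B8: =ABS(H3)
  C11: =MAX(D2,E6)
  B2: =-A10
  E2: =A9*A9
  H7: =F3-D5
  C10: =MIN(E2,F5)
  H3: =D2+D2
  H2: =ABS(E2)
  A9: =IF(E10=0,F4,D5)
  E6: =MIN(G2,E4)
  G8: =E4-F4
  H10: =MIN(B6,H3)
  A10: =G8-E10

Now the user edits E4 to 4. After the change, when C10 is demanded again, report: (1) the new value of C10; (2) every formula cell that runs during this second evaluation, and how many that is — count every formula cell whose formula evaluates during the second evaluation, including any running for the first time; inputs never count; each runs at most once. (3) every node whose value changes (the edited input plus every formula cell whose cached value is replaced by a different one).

C10 now evaluates to 0.
Run set: A5, A9, A10, B2, B3, C10, D5, E2, E6, E10, F5, G8, H7 (13 run).
Changed values: A5, A9, A10, B2, B3, C10, D5, E2, E4, E6, E10, F5, G8, H7.

Initial pass — values computed on the first demand:
  D2 = ABS(-1) = 1
  B6 = -(1) = -1
  E6 = MIN(-1, -8) = -8
  A5 = MIN(-8, 1) = -8
  D5 = -8 + -8 = -16
  H3 = 1 + 1 = 2
  B8 = ABS(2) = 2
  G12 = -(2) = -2
  F3 = MAX(1, -2) = 1
  F4 = 1 * 2 = 2
  G8 = -8 - 2 = -10
  H7 = 1 - -16 = 17
  E10 = MAX(2, 17) = 17
  A9 = IF(E10=0: E10=17 -> else branch D5) = -16
  A10 = -10 - 17 = -27
  B2 = -(-27) = 27
  B3 = 27 + -8 = 19
  E2 = -16 * -16 = 256
  F5 = MAX(-1, 19) = 19
  C10 = MIN(256, 19) = 19

Second demand — change propagation:
  E6: re-runs because E4 -8->4; new result -1.
  A5: re-runs because E6 -8->-1; new result -1.
  D5: re-runs because A5 -8->-1; A5 -8->-1; new result -2.
  G8: re-runs because E4 -8->4; new result 2.
  H7: re-runs because D5 -16->-2; new result 3.
  E10: re-runs because H7 17->3; new result 3.
  A9: re-runs because E10 17->3; D5 -16->-2; new result -2.
  A10: re-runs because G8 -10->2; E10 17->3; new result -1.
  B2: re-runs because A10 -27->-1; new result 1.
  B3: re-runs because B2 27->1; A5 -8->-1; new result 0.
  E2: re-runs because A9 -16->-2; A9 -16->-2; new result 4.
  F5: re-runs because B3 19->0; new result 0.
  C10: re-runs because E2 256->4; F5 19->0; new result 0.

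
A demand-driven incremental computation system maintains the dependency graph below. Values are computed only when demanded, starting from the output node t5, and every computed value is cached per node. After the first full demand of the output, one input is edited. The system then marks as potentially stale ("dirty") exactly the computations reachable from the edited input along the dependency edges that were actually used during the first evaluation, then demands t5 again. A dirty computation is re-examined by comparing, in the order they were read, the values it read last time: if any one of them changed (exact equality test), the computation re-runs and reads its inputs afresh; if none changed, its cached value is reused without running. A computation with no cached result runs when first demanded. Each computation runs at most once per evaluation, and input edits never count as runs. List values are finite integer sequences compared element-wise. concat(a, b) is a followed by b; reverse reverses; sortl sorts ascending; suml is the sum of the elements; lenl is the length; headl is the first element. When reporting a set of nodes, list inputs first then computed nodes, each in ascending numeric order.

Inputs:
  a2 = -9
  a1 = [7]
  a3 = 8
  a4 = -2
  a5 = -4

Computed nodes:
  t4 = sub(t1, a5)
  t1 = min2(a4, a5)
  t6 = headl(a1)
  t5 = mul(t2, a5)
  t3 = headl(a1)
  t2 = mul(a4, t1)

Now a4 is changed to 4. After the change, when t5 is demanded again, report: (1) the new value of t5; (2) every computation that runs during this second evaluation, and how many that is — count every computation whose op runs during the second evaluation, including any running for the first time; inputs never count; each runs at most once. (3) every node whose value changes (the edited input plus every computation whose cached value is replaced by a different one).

New value of t5: 64.
Computations that run: t1, t2, t5 — 3 in total.
Values that change: a4, t2, t5.

First evaluation (everything demanded from the output):
  t1 = min2(-2, -4) = -4
  t2 = mul(-2, -4) = 8
  t5 = mul(8, -4) = -32

Propagation after the edit:
  t1: runs — a4 -2->4; result -4 (same value as before).
  t2: runs — a4 -2->4; result -16.
  t5: runs — t2 8->-16; result 64.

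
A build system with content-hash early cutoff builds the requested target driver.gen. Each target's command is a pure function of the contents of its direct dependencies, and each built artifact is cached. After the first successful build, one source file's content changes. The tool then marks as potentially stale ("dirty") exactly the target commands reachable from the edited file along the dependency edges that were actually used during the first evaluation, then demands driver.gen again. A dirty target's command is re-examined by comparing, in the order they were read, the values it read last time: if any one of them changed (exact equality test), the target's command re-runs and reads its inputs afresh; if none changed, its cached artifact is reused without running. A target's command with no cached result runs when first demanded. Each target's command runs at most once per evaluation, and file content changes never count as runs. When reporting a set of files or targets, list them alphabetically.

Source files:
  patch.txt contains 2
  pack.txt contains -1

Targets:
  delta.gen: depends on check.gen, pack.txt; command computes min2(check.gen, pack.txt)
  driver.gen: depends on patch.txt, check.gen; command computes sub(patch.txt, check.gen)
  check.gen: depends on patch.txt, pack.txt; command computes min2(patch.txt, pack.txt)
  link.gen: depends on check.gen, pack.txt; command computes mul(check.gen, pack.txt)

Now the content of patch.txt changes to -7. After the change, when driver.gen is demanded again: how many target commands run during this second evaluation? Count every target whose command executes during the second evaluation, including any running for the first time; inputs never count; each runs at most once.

Target commands that run: check.gen, driver.gen — 2 in total.

First evaluation (everything demanded from the output):
  check.gen = min2(2, -1) = -1
  driver.gen = sub(2, -1) = 3

Propagation after the edit:
  check.gen: runs — patch.txt 2->-7; result -7.
  driver.gen: runs — patch.txt 2->-7; check.gen -1->-7; result 0.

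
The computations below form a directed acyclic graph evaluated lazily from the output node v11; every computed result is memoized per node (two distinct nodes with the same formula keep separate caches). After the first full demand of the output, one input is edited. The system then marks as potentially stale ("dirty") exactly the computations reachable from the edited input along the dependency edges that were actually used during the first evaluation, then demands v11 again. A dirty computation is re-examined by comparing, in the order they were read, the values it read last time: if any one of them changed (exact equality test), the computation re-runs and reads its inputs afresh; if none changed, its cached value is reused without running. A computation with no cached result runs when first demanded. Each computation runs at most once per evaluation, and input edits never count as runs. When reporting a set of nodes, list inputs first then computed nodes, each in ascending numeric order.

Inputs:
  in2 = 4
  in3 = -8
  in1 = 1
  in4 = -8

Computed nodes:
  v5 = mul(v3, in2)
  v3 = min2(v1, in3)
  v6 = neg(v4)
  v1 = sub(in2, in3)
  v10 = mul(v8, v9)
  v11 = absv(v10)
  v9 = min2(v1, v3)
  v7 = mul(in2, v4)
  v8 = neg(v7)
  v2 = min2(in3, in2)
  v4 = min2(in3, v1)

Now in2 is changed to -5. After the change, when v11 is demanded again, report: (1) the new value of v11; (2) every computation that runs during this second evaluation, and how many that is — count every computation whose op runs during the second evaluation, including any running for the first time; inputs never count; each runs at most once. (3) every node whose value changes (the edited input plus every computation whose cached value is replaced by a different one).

Demanding v11 again yields 320.
8 computations run: v1, v3, v4, v7, v8, v9, v10, v11.
The nodes whose values change: in2, v1, v7, v8, v10, v11.

First demand of the output computes:
  v1 = sub(4, -8) = 12
  v3 = min2(12, -8) = -8
  v4 = min2(-8, 12) = -8
  v7 = mul(4, -8) = -32
  v8 = neg(-32) = 32
  v9 = min2(12, -8) = -8
  v10 = mul(32, -8) = -256
  v11 = absv(-256) = 256

After the edit, cleaning proceeds:
  v1: a read changed (in2 4->-5) — executes, giving 3.
  v3: a read changed (v1 12->3) — executes, giving -8 — identical to its old value.
  v4: a read changed (v1 12->3) — executes, giving -8 — identical to its old value.
  v7: a read changed (in2 4->-5) — executes, giving 40.
  v8: a read changed (v7 -32->40) — executes, giving -40.
  v9: a read changed (v1 12->3) — executes, giving -8 — identical to its old value.
  v10: a read changed (v8 32->-40) — executes, giving 320.
  v11: a read changed (v10 -256->320) — executes, giving 320.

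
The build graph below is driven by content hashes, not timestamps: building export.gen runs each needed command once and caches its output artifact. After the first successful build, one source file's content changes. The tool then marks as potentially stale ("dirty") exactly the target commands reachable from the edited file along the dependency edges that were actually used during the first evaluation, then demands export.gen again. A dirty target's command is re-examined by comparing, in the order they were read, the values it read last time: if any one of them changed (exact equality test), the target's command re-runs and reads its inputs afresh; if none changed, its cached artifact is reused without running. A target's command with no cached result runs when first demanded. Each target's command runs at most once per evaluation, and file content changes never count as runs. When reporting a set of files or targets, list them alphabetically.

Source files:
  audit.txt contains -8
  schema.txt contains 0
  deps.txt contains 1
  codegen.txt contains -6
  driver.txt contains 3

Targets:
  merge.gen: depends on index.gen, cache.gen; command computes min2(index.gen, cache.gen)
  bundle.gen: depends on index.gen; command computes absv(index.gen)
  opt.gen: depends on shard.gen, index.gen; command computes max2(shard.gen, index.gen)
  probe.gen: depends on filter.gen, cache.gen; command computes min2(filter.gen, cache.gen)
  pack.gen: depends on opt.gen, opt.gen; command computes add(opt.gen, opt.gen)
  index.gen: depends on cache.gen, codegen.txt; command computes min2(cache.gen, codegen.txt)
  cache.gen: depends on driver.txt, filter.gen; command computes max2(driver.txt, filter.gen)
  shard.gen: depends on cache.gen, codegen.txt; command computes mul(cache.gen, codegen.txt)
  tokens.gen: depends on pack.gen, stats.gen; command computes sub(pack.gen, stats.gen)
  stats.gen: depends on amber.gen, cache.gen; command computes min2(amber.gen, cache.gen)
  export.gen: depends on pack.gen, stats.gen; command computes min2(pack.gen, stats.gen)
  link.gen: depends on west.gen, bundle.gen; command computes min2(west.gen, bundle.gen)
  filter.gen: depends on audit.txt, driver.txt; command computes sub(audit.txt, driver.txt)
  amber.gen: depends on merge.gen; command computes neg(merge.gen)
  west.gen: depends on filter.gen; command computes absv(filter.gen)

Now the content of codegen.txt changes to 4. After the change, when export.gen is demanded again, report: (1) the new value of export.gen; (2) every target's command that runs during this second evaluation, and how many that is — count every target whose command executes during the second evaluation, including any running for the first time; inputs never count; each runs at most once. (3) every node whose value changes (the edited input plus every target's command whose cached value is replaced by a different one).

Initial pass — values computed on the first demand:
  filter.gen = sub(-8, 3) = -11
  cache.gen = max2(3, -11) = 3
  index.gen = min2(3, -6) = -6
  merge.gen = min2(-6, 3) = -6
  amber.gen = neg(-6) = 6
  shard.gen = mul(3, -6) = -18
  opt.gen = max2(-18, -6) = -6
  pack.gen = add(-6, -6) = -12
  stats.gen = min2(6, 3) = 3
  export.gen = min2(-12, 3) = -12

Second demand — change propagation:
  index.gen: re-runs because codegen.txt -6->4; new result 3.
  merge.gen: re-runs because index.gen -6->3; new result 3.
  amber.gen: re-runs because merge.gen -6->3; new result -3.
  shard.gen: re-runs because codegen.txt -6->4; new result 12.
  opt.gen: re-runs because shard.gen -18->12; index.gen -6->3; new result 12.
  pack.gen: re-runs because opt.gen -6->12; opt.gen -6->12; new result 24.
  stats.gen: re-runs because amber.gen 6->-3; new result -3.
  export.gen: re-runs because pack.gen -12->24; stats.gen 3->-3; new result -3.

export.gen now evaluates to -3.
Run set: amber.gen, export.gen, index.gen, merge.gen, opt.gen, pack.gen, shard.gen, stats.gen (8 run).
Changed values: amber.gen, codegen.txt, export.gen, index.gen, merge.gen, opt.gen, pack.gen, shard.gen, stats.gen.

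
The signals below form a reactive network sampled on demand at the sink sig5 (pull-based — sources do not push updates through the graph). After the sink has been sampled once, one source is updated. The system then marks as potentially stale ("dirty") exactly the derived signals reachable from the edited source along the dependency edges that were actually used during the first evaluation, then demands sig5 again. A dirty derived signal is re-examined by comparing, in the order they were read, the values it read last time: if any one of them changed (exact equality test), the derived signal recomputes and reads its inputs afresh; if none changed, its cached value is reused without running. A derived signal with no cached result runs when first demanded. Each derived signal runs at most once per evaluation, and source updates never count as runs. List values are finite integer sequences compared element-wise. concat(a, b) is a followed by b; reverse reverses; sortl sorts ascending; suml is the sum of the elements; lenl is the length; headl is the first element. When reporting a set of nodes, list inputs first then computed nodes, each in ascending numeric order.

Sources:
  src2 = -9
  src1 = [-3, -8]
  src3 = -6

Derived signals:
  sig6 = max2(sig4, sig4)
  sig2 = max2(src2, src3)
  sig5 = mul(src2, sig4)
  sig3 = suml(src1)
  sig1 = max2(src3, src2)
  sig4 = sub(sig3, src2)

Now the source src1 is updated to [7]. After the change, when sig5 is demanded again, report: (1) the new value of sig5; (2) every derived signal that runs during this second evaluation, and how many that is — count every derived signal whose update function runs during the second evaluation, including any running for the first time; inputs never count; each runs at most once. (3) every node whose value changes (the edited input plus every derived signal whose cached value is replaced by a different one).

sig5 now evaluates to -144.
Run set: sig3, sig4, sig5 (3 run).
Changed values: src1, sig3, sig4, sig5.

Initial pass — values computed on the first demand:
  sig3 = suml([-3, -8]) = -11
  sig4 = sub(-11, -9) = -2
  sig5 = mul(-9, -2) = 18

Second demand — change propagation:
  sig3: re-runs because src1 [-3, -8]->[7]; new result 7.
  sig4: re-runs because sig3 -11->7; new result 16.
  sig5: re-runs because sig4 -2->16; new result -144.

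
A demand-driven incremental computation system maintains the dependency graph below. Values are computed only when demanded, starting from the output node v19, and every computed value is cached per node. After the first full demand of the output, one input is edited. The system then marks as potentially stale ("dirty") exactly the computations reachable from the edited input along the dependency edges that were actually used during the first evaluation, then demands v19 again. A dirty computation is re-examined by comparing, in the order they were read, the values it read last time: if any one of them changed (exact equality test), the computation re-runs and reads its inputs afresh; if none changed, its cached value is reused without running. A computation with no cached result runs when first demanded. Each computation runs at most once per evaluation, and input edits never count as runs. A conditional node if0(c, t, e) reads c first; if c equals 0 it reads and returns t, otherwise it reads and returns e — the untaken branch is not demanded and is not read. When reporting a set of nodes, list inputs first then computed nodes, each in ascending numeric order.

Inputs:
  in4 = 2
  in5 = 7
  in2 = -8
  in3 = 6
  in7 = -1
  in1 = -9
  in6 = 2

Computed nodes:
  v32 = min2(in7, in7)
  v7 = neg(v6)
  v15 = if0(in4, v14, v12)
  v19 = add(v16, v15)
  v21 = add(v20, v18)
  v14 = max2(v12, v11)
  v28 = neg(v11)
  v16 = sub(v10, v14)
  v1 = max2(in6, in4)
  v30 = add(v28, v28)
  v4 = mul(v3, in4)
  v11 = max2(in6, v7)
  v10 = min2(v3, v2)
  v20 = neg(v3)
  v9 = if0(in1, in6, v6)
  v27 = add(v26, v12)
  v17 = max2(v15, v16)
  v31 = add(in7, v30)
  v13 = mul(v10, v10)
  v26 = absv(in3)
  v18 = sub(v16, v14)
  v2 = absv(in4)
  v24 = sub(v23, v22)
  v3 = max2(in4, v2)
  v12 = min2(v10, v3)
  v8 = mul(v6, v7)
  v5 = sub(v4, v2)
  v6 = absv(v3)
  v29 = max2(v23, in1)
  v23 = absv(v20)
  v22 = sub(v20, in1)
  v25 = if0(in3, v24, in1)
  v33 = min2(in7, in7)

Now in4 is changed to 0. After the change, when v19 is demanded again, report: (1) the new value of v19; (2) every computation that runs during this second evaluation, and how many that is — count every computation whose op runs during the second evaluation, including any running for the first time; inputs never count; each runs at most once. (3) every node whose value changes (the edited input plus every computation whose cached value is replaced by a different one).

First evaluation (everything demanded from the output):
  v2 = absv(2) = 2
  v3 = max2(2, 2) = 2
  v6 = absv(2) = 2
  v7 = neg(2) = -2
  v10 = min2(2, 2) = 2
  v11 = max2(2, -2) = 2
  v12 = min2(2, 2) = 2
  v14 = max2(2, 2) = 2
  v15 = if0(in4=2 -> else branch v12) = 2
  v16 = sub(2, 2) = 0
  v19 = add(0, 2) = 2

Propagation after the edit:
  v2: runs — in4 2->0; result 0.
  v3: runs — in4 2->0; v2 2->0; result 0.
  v6: runs — v3 2->0; result 0.
  v7: runs — v6 2->0; result 0.
  v10: runs — v3 2->0; v2 2->0; result 0.
  v11: runs — v7 -2->0; result 2 (same value as before).
  v12: runs — v10 2->0; v3 2->0; result 0.
  v14: runs — v12 2->0; result 2 (same value as before).
  v15: runs — in4 2->0; v12 2->0; result 2 (same value as before).
  v16: runs — v10 2->0; result -2.
  v19: runs — v16 0->-2; result 0.

New value of v19: 0.
Computations that run: v2, v3, v6, v7, v10, v11, v12, v14, v15, v16, v19 — 11 in total.
Values that change: in4, v2, v3, v6, v7, v10, v12, v16, v19.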